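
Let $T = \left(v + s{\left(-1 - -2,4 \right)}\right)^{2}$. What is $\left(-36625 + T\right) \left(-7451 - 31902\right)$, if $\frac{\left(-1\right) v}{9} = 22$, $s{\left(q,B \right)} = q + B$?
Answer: $-24556272$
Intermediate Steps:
$s{\left(q,B \right)} = B + q$
$v = -198$ ($v = \left(-9\right) 22 = -198$)
$T = 37249$ ($T = \left(-198 + \left(4 - -1\right)\right)^{2} = \left(-198 + \left(4 + \left(-1 + 2\right)\right)\right)^{2} = \left(-198 + \left(4 + 1\right)\right)^{2} = \left(-198 + 5\right)^{2} = \left(-193\right)^{2} = 37249$)
$\left(-36625 + T\right) \left(-7451 - 31902\right) = \left(-36625 + 37249\right) \left(-7451 - 31902\right) = 624 \left(-39353\right) = -24556272$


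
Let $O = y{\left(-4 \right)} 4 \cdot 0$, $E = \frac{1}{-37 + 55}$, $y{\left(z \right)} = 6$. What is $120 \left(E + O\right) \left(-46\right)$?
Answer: $- \frac{920}{3} \approx -306.67$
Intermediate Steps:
$E = \frac{1}{18} \approx 0.055556$
$O = 0$ ($O = 6 \cdot 4 \cdot 0 = 24 \cdot 0 = 0$)
$120 \left(E + O\right) \left(-46\right) = 120 \left(\frac{1}{18} + 0\right) \left(-46\right) = 120 \cdot \frac{1}{18} \left(-46\right) = \frac{20}{3} \left(-46\right) = - \frac{920}{3}$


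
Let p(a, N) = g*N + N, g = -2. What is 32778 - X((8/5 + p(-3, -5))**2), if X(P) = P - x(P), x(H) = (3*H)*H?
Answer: 24016788/625 ≈ 38427.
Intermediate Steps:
p(a, N) = -N (p(a, N) = -2*N + N = -N)
x(H) = 3*H**2
X(P) = P - 3*P**2
32778 - X((8/5 + p(-3, -5))**2) = 32778 - (8/5 - 1*(-5))**2*(1 - 3*(8/5 - 1*(-5))**2) = 32778 - (8*(1/5) + 5)**2*(1 - 3*(8*(1/5) + 5)**2) = 32778 - (8/5 + 5)**2*(1 - 3*(8/5 + 5)**2) = 32778 - (33/5)**2*(1 - 3*(33/5)**2) = 32778 - 1089*(1 - 3*1089/25)/25 = 32778 - 1089*(1 - 3267/25)/25 = 32778 - 1089*(-3242)/(25*25) = 32778 - 1*(-3530538/625) = 32778 + 3530538/625 = 24016788/625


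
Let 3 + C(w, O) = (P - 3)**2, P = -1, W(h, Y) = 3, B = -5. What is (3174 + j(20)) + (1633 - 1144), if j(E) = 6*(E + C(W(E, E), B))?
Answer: 3861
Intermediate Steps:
C(w, O) = 13 (C(w, O) = -3 + (-1 - 3)**2 = -3 + (-4)**2 = -3 + 16 = 13)
j(E) = 78 + 6*E (j(E) = 6*(E + 13) = 6*(13 + E) = 78 + 6*E)
(3174 + j(20)) + (1633 - 1144) = (3174 + (78 + 6*20)) + (1633 - 1144) = (3174 + (78 + 120)) + 489 = (3174 + 198) + 489 = 3372 + 489 = 3861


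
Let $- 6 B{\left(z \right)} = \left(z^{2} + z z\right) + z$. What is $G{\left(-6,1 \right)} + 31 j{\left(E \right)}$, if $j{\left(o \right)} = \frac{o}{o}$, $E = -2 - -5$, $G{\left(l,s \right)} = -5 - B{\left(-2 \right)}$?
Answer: $27$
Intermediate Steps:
$B{\left(z \right)} = - \frac{z^{2}}{3} - \frac{z}{6}$ ($B{\left(z \right)} = - \frac{\left(z^{2} + z z\right) + z}{6} = - \frac{\left(z^{2} + z^{2}\right) + z}{6} = - \frac{2 z^{2} + z}{6} = - \frac{z + 2 z^{2}}{6} = - \frac{z^{2}}{3} - \frac{z}{6}$)
$G{\left(l,s \right)} = -4$ ($G{\left(l,s \right)} = -5 - \left(- \frac{1}{6}\right) \left(-2\right) \left(1 + 2 \left(-2\right)\right) = -5 - \left(- \frac{1}{6}\right) \left(-2\right) \left(1 - 4\right) = -5 - \left(- \frac{1}{6}\right) \left(-2\right) \left(-3\right) = -5 - -1 = -5 + 1 = -4$)
$E = 3$ ($E = -2 + 5 = 3$)
$j{\left(o \right)} = 1$
$G{\left(-6,1 \right)} + 31 j{\left(E \right)} = -4 + 31 \cdot 1 = -4 + 31 = 27$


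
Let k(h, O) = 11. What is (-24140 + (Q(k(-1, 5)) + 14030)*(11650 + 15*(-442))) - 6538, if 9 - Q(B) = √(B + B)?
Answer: 70445102 - 5020*√22 ≈ 7.0422e+7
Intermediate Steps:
Q(B) = 9 - √2*√B (Q(B) = 9 - √(B + B) = 9 - √(2*B) = 9 - √2*√B)
(-24140 + (Q(k(-1, 5)) + 14030)*(11650 + 15*(-442))) - 6538 = (-24140 + ((9 - √2*√11) + 14030)*(11650 + 15*(-442))) - 6538 = (-24140 + ((9 - √22) + 14030)*(11650 - 6630)) - 6538 = (-24140 + (14039 - √22)*5020) - 6538 = (-24140 + (70475780 - 5020*√22)) - 6538 = (70451640 - 5020*√22) - 6538 = 70445102 - 5020*√22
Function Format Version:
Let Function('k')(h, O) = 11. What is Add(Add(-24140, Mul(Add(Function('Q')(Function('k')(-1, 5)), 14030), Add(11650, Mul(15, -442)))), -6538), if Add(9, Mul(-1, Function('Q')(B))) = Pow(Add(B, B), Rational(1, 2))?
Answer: Add(70445102, Mul(-5020, Pow(22, Rational(1, 2)))) ≈ 7.0422e+7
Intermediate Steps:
Function('Q')(B) = Add(9, Mul(-1, Pow(2, Rational(1, 2)), Pow(B, Rational(1, 2)))) (Function('Q')(B) = Add(9, Mul(-1, Pow(Add(B, B), Rational(1, 2)))) = Add(9, Mul(-1, Pow(Mul(2, B), Rational(1, 2)))) = Add(9, Mul(-1, Mul(Pow(2, Rational(1, 2)), Pow(B, Rational(1, 2))))) = Add(9, Mul(-1, Pow(2, Rational(1, 2)), Pow(B, Rational(1, 2)))))
Add(Add(-24140, Mul(Add(Function('Q')(Function('k')(-1, 5)), 14030), Add(11650, Mul(15, -442)))), -6538) = Add(Add(-24140, Mul(Add(Add(9, Mul(-1, Pow(2, Rational(1, 2)), Pow(11, Rational(1, 2)))), 14030), Add(11650, Mul(15, -442)))), -6538) = Add(Add(-24140, Mul(Add(Add(9, Mul(-1, Pow(22, Rational(1, 2)))), 14030), Add(11650, -6630))), -6538) = Add(Add(-24140, Mul(Add(14039, Mul(-1, Pow(22, Rational(1, 2)))), 5020)), -6538) = Add(Add(-24140, Add(70475780, Mul(-5020, Pow(22, Rational(1, 2))))), -6538) = Add(Add(70451640, Mul(-5020, Pow(22, Rational(1, 2)))), -6538) = Add(70445102, Mul(-5020, Pow(22, Rational(1, 2))))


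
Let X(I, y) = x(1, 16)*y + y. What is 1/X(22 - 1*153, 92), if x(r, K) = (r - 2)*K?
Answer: -1/1380 ≈ -0.00072464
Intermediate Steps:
x(r, K) = K*(-2 + r) (x(r, K) = (-2 + r)*K = K*(-2 + r))
X(I, y) = -15*y (X(I, y) = (16*(-2 + 1))*y + y = (16*(-1))*y + y = -16*y + y = -15*y)
1/X(22 - 1*153, 92) = 1/(-15*92) = 1/(-1380) = -1/1380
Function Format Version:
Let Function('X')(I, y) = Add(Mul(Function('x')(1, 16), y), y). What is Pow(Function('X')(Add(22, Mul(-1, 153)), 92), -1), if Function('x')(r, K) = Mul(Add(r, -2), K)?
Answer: Rational(-1, 1380) ≈ -0.00072464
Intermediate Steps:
Function('x')(r, K) = Mul(K, Add(-2, r)) (Function('x')(r, K) = Mul(Add(-2, r), K) = Mul(K, Add(-2, r)))
Function('X')(I, y) = Mul(-15, y) (Function('X')(I, y) = Add(Mul(Mul(16, Add(-2, 1)), y), y) = Add(Mul(Mul(16, -1), y), y) = Add(Mul(-16, y), y) = Mul(-15, y))
Pow(Function('X')(Add(22, Mul(-1, 153)), 92), -1) = Pow(Mul(-15, 92), -1) = Pow(-1380, -1) = Rational(-1, 1380)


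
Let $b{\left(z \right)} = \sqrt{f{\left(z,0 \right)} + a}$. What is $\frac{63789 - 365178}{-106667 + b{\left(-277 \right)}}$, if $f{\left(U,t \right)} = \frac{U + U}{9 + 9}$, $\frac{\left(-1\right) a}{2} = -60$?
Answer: $\frac{26303122197}{9309149018} + \frac{82197 \sqrt{803}}{9309149018} \approx 2.8258$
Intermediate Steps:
$a = 120$ ($a = \left(-2\right) \left(-60\right) = 120$)
$f{\left(U,t \right)} = \frac{U}{9}$ ($f{\left(U,t \right)} = \frac{2 U}{18} = 2 U \frac{1}{18} = \frac{U}{9}$)
$b{\left(z \right)} = \sqrt{120 + \frac{z}{9}}$ ($b{\left(z \right)} = \sqrt{\frac{z}{9} + 120} = \sqrt{120 + \frac{z}{9}}$)
$\frac{63789 - 365178}{-106667 + b{\left(-277 \right)}} = \frac{63789 - 365178}{-106667 + \frac{\sqrt{1080 - 277}}{3}} = - \frac{301389}{-106667 + \frac{\sqrt{803}}{3}}$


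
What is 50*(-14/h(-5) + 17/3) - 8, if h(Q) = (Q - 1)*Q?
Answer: 252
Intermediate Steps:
h(Q) = Q*(-1 + Q) (h(Q) = (-1 + Q)*Q = Q*(-1 + Q))
50*(-14/h(-5) + 17/3) - 8 = 50*(-14*(-1/(5*(-1 - 5))) + 17/3) - 8 = 50*(-14/((-5*(-6))) + 17*(⅓)) - 8 = 50*(-14/30 + 17/3) - 8 = 50*(-14*1/30 + 17/3) - 8 = 50*(-7/15 + 17/3) - 8 = 50*(26/5) - 8 = 260 - 8 = 252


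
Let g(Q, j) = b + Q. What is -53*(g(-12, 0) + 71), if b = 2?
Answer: -3233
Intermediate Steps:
g(Q, j) = 2 + Q
-53*(g(-12, 0) + 71) = -53*((2 - 12) + 71) = -53*(-10 + 71) = -53*61 = -3233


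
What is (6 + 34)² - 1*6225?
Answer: -4625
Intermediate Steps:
(6 + 34)² - 1*6225 = 40² - 6225 = 1600 - 6225 = -4625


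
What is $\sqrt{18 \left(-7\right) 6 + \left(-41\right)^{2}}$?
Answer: $5 \sqrt{37} \approx 30.414$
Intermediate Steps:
$\sqrt{18 \left(-7\right) 6 + \left(-41\right)^{2}} = \sqrt{\left(-126\right) 6 + 1681} = \sqrt{-756 + 1681} = \sqrt{925} = 5 \sqrt{37}$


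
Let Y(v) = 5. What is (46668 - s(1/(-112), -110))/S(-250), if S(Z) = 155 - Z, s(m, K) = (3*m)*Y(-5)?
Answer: 580759/5040 ≈ 115.23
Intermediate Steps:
s(m, K) = 15*m (s(m, K) = (3*m)*5 = 15*m)
(46668 - s(1/(-112), -110))/S(-250) = (46668 - 15/(-112))/(155 - 1*(-250)) = (46668 - 15*(-1)/112)/(155 + 250) = (46668 - 1*(-15/112))/405 = (46668 + 15/112)*(1/405) = (5226831/112)*(1/405) = 580759/5040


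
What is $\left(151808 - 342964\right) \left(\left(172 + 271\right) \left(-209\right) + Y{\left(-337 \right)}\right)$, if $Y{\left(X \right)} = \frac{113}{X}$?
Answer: $\frac{5964436513392}{337} \approx 1.7699 \cdot 10^{10}$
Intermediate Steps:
$\left(151808 - 342964\right) \left(\left(172 + 271\right) \left(-209\right) + Y{\left(-337 \right)}\right) = \left(151808 - 342964\right) \left(\left(172 + 271\right) \left(-209\right) + \frac{113}{-337}\right) = - 191156 \left(443 \left(-209\right) + 113 \left(- \frac{1}{337}\right)\right) = - 191156 \left(-92587 - \frac{113}{337}\right) = \left(-191156\right) \left(- \frac{31201932}{337}\right) = \frac{5964436513392}{337}$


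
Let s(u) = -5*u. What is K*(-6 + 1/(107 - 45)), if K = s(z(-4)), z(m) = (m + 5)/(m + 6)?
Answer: 1855/124 ≈ 14.960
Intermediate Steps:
z(m) = (5 + m)/(6 + m)
K = -5/2 (K = -5*(5 - 4)/(6 - 4) = -5/2 ≈ -2.5000)
K*(-6 + 1/(107 - 45)) = -5*(-6 + 1/(107 - 45))/2 = -5*(-6 + 1/62)/2 = -5/2*(-371/62) = 1855/124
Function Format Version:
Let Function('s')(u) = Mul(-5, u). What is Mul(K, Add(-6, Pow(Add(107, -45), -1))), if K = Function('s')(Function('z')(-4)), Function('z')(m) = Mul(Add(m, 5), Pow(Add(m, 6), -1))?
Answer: Rational(1855, 124) ≈ 14.960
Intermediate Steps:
Function('z')(m) = Mul(Pow(Add(6, m), -1), Add(5, m)) (Function('z')(m) = Mul(Add(5, m), Pow(Add(6, m), -1)) = Mul(Pow(Add(6, m), -1), Add(5, m)))
K = Rational(-5, 2) (K = Mul(-5, Mul(Pow(Add(6, -4), -1), Add(5, -4))) = Mul(-5, Mul(Pow(2, -1), 1)) = Mul(-5, Mul(Rational(1, 2), 1)) = Mul(-5, Rational(1, 2)) = Rational(-5, 2) ≈ -2.5000)
Mul(K, Add(-6, Pow(Add(107, -45), -1))) = Mul(Rational(-5, 2), Add(-6, Pow(Add(107, -45), -1))) = Mul(Rational(-5, 2), Add(-6, Pow(62, -1))) = Mul(Rational(-5, 2), Add(-6, Rational(1, 62))) = Mul(Rational(-5, 2), Rational(-371, 62)) = Rational(1855, 124)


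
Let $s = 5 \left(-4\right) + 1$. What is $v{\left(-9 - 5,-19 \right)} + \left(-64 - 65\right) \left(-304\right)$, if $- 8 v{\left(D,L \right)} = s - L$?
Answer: $39216$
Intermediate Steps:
$s = -19$ ($s = -20 + 1 = -19$)
$v{\left(D,L \right)} = \frac{19}{8} + \frac{L}{8}$ ($v{\left(D,L \right)} = - \frac{-19 - L}{8} = \frac{19}{8} + \frac{L}{8}$)
$v{\left(-9 - 5,-19 \right)} + \left(-64 - 65\right) \left(-304\right) = \left(\frac{19}{8} + \frac{1}{8} \left(-19\right)\right) + \left(-64 - 65\right) \left(-304\right) = \left(\frac{19}{8} - \frac{19}{8}\right) + \left(-64 - 65\right) \left(-304\right) = 0 - -39216 = 0 + 39216 = 39216$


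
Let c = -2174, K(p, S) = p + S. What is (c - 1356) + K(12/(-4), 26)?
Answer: -3507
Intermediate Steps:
K(p, S) = S + p
(c - 1356) + K(12/(-4), 26) = (-2174 - 1356) + (26 + 12/(-4)) = -3530 + (26 + 12*(-¼)) = -3530 + (26 - 3) = -3530 + 23 = -3507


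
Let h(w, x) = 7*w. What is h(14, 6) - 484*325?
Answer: -157202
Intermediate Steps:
h(14, 6) - 484*325 = 7*14 - 484*325 = 98 - 157300 = -157202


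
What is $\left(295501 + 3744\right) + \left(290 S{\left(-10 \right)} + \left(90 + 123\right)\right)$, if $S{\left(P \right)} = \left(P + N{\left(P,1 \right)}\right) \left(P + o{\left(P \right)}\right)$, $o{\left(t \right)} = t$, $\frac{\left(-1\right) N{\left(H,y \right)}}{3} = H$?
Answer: $183458$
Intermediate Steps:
$N{\left(H,y \right)} = - 3 H$
$S{\left(P \right)} = - 4 P^{2}$ ($S{\left(P \right)} = \left(P - 3 P\right) \left(P + P\right) = - 2 P 2 P = - 4 P^{2}$)
$\left(295501 + 3744\right) + \left(290 S{\left(-10 \right)} + \left(90 + 123\right)\right) = \left(295501 + 3744\right) + \left(290 \left(- 4 \left(-10\right)^{2}\right) + \left(90 + 123\right)\right) = 299245 + \left(290 \left(\left(-4\right) 100\right) + 213\right) = 299245 + \left(290 \left(-400\right) + 213\right) = 299245 + \left(-116000 + 213\right) = 299245 - 115787 = 183458$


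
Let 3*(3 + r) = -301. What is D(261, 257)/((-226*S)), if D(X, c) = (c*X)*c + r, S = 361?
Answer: -51716057/244758 ≈ -211.29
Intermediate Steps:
r = -310/3 (r = -3 + (⅓)*(-301) = -3 - 301/3 = -310/3 ≈ -103.33)
D(X, c) = -310/3 + X*c² (D(X, c) = (c*X)*c - 310/3 = (X*c)*c - 310/3 = X*c² - 310/3 = -310/3 + X*c²)
D(261, 257)/((-226*S)) = (-310/3 + 261*257²)/((-226*361)) = (-310/3 + 261*66049)/(-81586) = (-310/3 + 17238789)*(-1/81586) = (51716057/3)*(-1/81586) = -51716057/244758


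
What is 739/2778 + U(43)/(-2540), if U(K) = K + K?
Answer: 204769/882015 ≈ 0.23216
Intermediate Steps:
U(K) = 2*K
739/2778 + U(43)/(-2540) = 739/2778 + (2*43)/(-2540) = 739*(1/2778) + 86*(-1/2540) = 739/2778 - 43/1270 = 204769/882015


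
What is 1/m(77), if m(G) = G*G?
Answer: 1/5929 ≈ 0.00016866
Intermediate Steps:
m(G) = G**2
1/m(77) = 1/(77**2) = 1/5929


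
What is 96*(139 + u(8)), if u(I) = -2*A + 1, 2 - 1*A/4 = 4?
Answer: 14976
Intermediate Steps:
A = -8 (A = 8 - 4*4 = 8 - 16 = -8)
u(I) = 17 (u(I) = -2*(-8) + 1 = 16 + 1 = 17)
96*(139 + u(8)) = 96*(139 + 17) = 96*156 = 14976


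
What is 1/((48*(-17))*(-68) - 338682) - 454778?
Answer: -128790400933/283194 ≈ -4.5478e+5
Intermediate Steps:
1/((48*(-17))*(-68) - 338682) - 454778 = 1/(-816*(-68) - 338682) - 454778 = 1/(55488 - 338682) - 454778 = 1/(-283194) - 454778 = -1/283194 - 454778 = -128790400933/283194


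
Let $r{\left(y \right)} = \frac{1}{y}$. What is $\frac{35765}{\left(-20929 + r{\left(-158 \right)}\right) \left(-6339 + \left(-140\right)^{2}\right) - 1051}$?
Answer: $- \frac{5650870}{43851415421} \approx -0.00012886$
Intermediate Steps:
$\frac{35765}{\left(-20929 + r{\left(-158 \right)}\right) \left(-6339 + \left(-140\right)^{2}\right) - 1051} = \frac{35765}{\left(-20929 + \frac{1}{-158}\right) \left(-6339 + \left(-140\right)^{2}\right) - 1051} = \frac{35765}{\left(-20929 - \frac{1}{158}\right) \left(-6339 + 19600\right) - 1051} = \frac{35765}{\left(- \frac{3306783}{158}\right) 13261 - 1051} = \frac{35765}{- \frac{43851249363}{158} - 1051} = \frac{35765}{- \frac{43851415421}{158}} = 35765 \left(- \frac{158}{43851415421}\right) = - \frac{5650870}{43851415421}$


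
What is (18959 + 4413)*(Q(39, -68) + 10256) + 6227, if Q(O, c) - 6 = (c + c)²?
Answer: 672138203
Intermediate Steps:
Q(O, c) = 6 + 4*c² (Q(O, c) = 6 + (c + c)² = 6 + (2*c)² = 6 + 4*c²)
(18959 + 4413)*(Q(39, -68) + 10256) + 6227 = (18959 + 4413)*((6 + 4*(-68)²) + 10256) + 6227 = 23372*((6 + 4*4624) + 10256) + 6227 = 23372*((6 + 18496) + 10256) + 6227 = 23372*(18502 + 10256) + 6227 = 23372*28758 + 6227 = 672131976 + 6227 = 672138203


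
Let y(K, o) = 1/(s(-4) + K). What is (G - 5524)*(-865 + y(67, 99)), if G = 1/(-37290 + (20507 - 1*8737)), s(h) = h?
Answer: 38798759493/8120 ≈ 4.7782e+6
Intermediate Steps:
G = -1/25520 (G = 1/(-37290 + (20507 - 8737)) = 1/(-37290 + 11770) = 1/(-25520) = -1/25520 ≈ -3.9185e-5)
y(K, o) = 1/(-4 + K)
(G - 5524)*(-865 + y(67, 99)) = (-1/25520 - 5524)*(-865 + 1/(-4 + 67)) = -140972481*(-865 + 1/63)/25520 = -140972481/25520*(-54494/63) = 38798759493/8120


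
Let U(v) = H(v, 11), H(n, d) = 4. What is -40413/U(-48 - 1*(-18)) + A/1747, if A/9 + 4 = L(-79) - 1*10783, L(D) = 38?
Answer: -70988475/6988 ≈ -10159.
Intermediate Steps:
U(v) = 4
A = -96741 (A = -36 + 9*(38 - 1*10783) = -36 + 9*(38 - 10783) = -36 + 9*(-10745) = -36 - 96705 = -96741)
-40413/U(-48 - 1*(-18)) + A/1747 = -40413/4 - 96741/1747 = -70988475/6988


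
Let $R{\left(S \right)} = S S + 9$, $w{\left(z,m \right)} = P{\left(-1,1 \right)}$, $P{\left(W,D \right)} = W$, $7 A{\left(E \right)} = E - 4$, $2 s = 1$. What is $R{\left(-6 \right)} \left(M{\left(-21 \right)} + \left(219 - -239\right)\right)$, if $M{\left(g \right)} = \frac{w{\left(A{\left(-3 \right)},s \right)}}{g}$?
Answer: $\frac{144285}{7} \approx 20612.0$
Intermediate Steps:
$s = \frac{1}{2}$ ($s = \frac{1}{2} \cdot 1 = \frac{1}{2} \approx 0.5$)
$A{\left(E \right)} = - \frac{4}{7} + \frac{E}{7}$ ($A{\left(E \right)} = \frac{E - 4}{7} = \frac{-4 + E}{7} = - \frac{4}{7} + \frac{E}{7}$)
$w{\left(z,m \right)} = -1$
$R{\left(S \right)} = 9 + S^{2}$ ($R{\left(S \right)} = S^{2} + 9 = 9 + S^{2}$)
$M{\left(g \right)} = - \frac{1}{g}$
$R{\left(-6 \right)} \left(M{\left(-21 \right)} + \left(219 - -239\right)\right) = \left(9 + \left(-6\right)^{2}\right) \left(- \frac{1}{-21} + \left(219 - -239\right)\right) = \left(9 + 36\right) \left(\left(-1\right) \left(- \frac{1}{21}\right) + \left(219 + 239\right)\right) = 45 \left(\frac{1}{21} + 458\right) = 45 \cdot \frac{9619}{21} = \frac{144285}{7}$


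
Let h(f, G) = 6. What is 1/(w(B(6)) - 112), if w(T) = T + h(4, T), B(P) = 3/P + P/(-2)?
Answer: -2/217 ≈ -0.0092166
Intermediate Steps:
B(P) = 3/P - P/2 (B(P) = 3/P + P*(-½) = 3/P - P/2)
w(T) = 6 + T (w(T) = T + 6 = 6 + T)
1/(w(B(6)) - 112) = 1/((6 + (3/6 - ½*6)) - 112) = 1/((6 + (3*(⅙) - 3)) - 112) = 1/((6 + (½ - 3)) - 112) = 1/((6 - 5/2) - 112) = 1/(7/2 - 112) = 1/(-217/2) = -2/217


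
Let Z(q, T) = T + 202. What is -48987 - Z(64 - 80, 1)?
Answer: -49190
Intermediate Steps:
Z(q, T) = 202 + T
-48987 - Z(64 - 80, 1) = -48987 - (202 + 1) = -48987 - 1*203 = -48987 - 203 = -49190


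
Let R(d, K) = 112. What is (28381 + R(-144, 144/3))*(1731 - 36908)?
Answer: -1002298261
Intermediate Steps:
(28381 + R(-144, 144/3))*(1731 - 36908) = (28381 + 112)*(1731 - 36908) = 28493*(-35177) = -1002298261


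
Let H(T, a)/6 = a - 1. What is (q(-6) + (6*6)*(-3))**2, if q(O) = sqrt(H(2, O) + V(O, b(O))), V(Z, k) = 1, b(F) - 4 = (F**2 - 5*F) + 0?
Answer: (108 - I*sqrt(41))**2 ≈ 11623.0 - 1383.1*I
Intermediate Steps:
b(F) = 4 + F**2 - 5*F (b(F) = 4 + ((F**2 - 5*F) + 0) = 4 + (F**2 - 5*F) = 4 + F**2 - 5*F)
H(T, a) = -6 + 6*a (H(T, a) = 6*(a - 1) = 6*(-1 + a) = -6 + 6*a)
q(O) = sqrt(-5 + 6*O) (q(O) = sqrt((-6 + 6*O) + 1) = sqrt(-5 + 6*O))
(q(-6) + (6*6)*(-3))**2 = (sqrt(-5 + 6*(-6)) + (6*6)*(-3))**2 = (sqrt(-5 - 36) + 36*(-3))**2 = (sqrt(-41) - 108)**2 = (I*sqrt(41) - 108)**2 = (-108 + I*sqrt(41))**2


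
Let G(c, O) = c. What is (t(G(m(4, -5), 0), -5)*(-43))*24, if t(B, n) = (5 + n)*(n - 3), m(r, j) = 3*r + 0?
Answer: 0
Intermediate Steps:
m(r, j) = 3*r
t(B, n) = (-3 + n)*(5 + n) (t(B, n) = (5 + n)*(-3 + n) = (-3 + n)*(5 + n))
(t(G(m(4, -5), 0), -5)*(-43))*24 = ((-15 + (-5)² + 2*(-5))*(-43))*24 = ((-15 + 25 - 10)*(-43))*24 = (0*(-43))*24 = 0*24 = 0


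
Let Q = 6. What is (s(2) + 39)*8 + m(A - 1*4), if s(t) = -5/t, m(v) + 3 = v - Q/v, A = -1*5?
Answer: 842/3 ≈ 280.67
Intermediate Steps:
A = -5
m(v) = -3 + v - 6/v (m(v) = -3 + (v - 6/v) = -3 + v - 6/v)
(s(2) + 39)*8 + m(A - 1*4) = (-5/2 + 39)*8 + (-3 + (-5 - 1*4) - 6/(-5 - 1*4)) = (-5*½ + 39)*8 + (-3 + (-5 - 4) - 6/(-5 - 4)) = (-5/2 + 39)*8 + (-3 - 9 - 6/(-9)) = (73/2)*8 + (-3 - 9 - 6*(-⅑)) = 292 + (-3 - 9 + ⅔) = 292 - 34/3 = 842/3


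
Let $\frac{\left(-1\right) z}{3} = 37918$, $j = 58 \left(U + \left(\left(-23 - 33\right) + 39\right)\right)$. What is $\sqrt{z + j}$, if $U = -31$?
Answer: $i \sqrt{116538} \approx 341.38 i$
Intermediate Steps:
$j = -2784$ ($j = 58 \left(-31 + \left(\left(-23 - 33\right) + 39\right)\right) = 58 \left(-31 + \left(-56 + 39\right)\right) = 58 \left(-31 - 17\right) = 58 \left(-48\right) = -2784$)
$z = -113754$ ($z = \left(-3\right) 37918 = -113754$)
$\sqrt{z + j} = \sqrt{-113754 - 2784} = \sqrt{-116538} = i \sqrt{116538}$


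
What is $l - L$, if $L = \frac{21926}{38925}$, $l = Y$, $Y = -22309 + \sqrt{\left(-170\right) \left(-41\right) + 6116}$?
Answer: $- \frac{868399751}{38925} + 3 \sqrt{1454} \approx -22195.0$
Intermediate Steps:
$Y = -22309 + 3 \sqrt{1454}$ ($Y = -22309 + \sqrt{6970 + 6116} = -22309 + \sqrt{13086} = -22309 + 3 \sqrt{1454} \approx -22195.0$)
$l = -22309 + 3 \sqrt{1454} \approx -22195.0$
$L = \frac{21926}{38925}$ ($L = 21926 \cdot \frac{1}{38925} = \frac{21926}{38925} \approx 0.56329$)
$l - L = \left(-22309 + 3 \sqrt{1454}\right) - \frac{21926}{38925} = - \frac{868399751}{38925} + 3 \sqrt{1454}$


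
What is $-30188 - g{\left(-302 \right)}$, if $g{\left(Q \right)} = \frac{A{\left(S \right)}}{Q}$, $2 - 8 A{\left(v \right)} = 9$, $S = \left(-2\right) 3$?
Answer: $- \frac{72934215}{2416} \approx -30188.0$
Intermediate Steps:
$S = -6$
$A{\left(v \right)} = - \frac{7}{8}$ ($A{\left(v \right)} = \frac{1}{4} - \frac{9}{8} = - \frac{7}{8}$)
$g{\left(Q \right)} = - \frac{7}{8 Q}$
$-30188 - g{\left(-302 \right)} = -30188 - - \frac{7}{8 \left(-302\right)} = -30188 - \left(- \frac{7}{8}\right) \left(- \frac{1}{302}\right) = -30188 - \frac{7}{2416} = - \frac{72934215}{2416}$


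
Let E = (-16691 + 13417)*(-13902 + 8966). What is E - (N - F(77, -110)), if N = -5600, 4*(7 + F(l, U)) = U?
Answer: 32332059/2 ≈ 1.6166e+7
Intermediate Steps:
F(l, U) = -7 + U/4
E = 16160464 (E = -3274*(-4936) = 16160464)
E - (N - F(77, -110)) = 16160464 - (-5600 - (-7 + (¼)*(-110))) = 16160464 - (-5600 - (-7 - 55/2)) = 16160464 - (-5600 - 1*(-69/2)) = 16160464 - (-5600 + 69/2) = 16160464 - 1*(-11131/2) = 16160464 + 11131/2 = 32332059/2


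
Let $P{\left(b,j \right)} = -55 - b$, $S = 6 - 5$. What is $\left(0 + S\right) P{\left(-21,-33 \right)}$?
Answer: $-34$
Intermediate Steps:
$S = 1$ ($S = 6 - 5 = 1$)
$\left(0 + S\right) P{\left(-21,-33 \right)} = \left(0 + 1\right) \left(-55 - -21\right) = 1 \left(-55 + 21\right) = 1 \left(-34\right) = -34$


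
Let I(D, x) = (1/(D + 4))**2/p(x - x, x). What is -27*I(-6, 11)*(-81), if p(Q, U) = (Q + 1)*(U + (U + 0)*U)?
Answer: 729/176 ≈ 4.1420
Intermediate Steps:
p(Q, U) = (1 + Q)*(U + U**2) (p(Q, U) = (1 + Q)*(U + U*U) = (1 + Q)*(U + U**2))
I(D, x) = 1/(x*(1 + x)*(4 + D)**2) (I(D, x) = (1/(D + 4))**2/((x*(1 + (x - x) + x + (x - x)*x))) = (1/(4 + D))**2/((x*(1 + 0 + x + 0*x))) = 1/((4 + D)**2*((x*(1 + 0 + x + 0)))) = 1/((4 + D)**2*((x*(1 + x)))) = (1/(x*(1 + x)))/(4 + D)**2 = 1/(x*(1 + x)*(4 + D)**2))
-27*I(-6, 11)*(-81) = -27/(11*(1 + 11)*(4 - 6)**2)*(-81) = -27/(11*12*(-2)**2)*(-81) = -27/(11*12*4)*(-81) = -27*1/528*(-81) = -9/176*(-81) = 729/176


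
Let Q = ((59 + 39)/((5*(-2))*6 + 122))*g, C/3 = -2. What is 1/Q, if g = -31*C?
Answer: 1/294 ≈ 0.0034014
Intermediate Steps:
C = -6 (C = 3*(-2) = -6)
g = 186 (g = -31*(-6) = 186)
Q = 294 (Q = ((59 + 39)/((5*(-2))*6 + 122))*186 = (98/(-10*6 + 122))*186 = (98/(-60 + 122))*186 = (98/62)*186 = (98*(1/62))*186 = (49/31)*186 = 294)
1/Q = 1/294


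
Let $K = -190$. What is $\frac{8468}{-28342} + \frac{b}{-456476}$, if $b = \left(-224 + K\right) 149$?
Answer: $- \frac{529283539}{3234360698} \approx -0.16364$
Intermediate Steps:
$b = -61686$ ($b = \left(-224 - 190\right) 149 = \left(-414\right) 149 = -61686$)
$\frac{8468}{-28342} + \frac{b}{-456476} = \frac{8468}{-28342} - \frac{61686}{-456476} = 8468 \left(- \frac{1}{28342}\right) - - \frac{30843}{228238} = - \frac{4234}{14171} + \frac{30843}{228238} = - \frac{529283539}{3234360698}$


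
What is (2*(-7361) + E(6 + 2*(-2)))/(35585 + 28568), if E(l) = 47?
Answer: -14675/64153 ≈ -0.22875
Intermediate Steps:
(2*(-7361) + E(6 + 2*(-2)))/(35585 + 28568) = (2*(-7361) + 47)/(35585 + 28568) = (-14722 + 47)/64153 = -14675*1/64153 = -14675/64153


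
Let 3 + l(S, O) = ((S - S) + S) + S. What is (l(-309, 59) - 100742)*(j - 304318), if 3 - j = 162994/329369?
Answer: 10159825361882127/329369 ≈ 3.0846e+10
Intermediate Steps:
j = 825113/329369 (j = 3 - 162994/329369 = 825113/329369 ≈ 2.5051)
l(S, O) = -3 + 2*S (l(S, O) = -3 + (((S - S) + S) + S) = -3 + ((0 + S) + S) = -3 + (S + S) = -3 + 2*S)
(l(-309, 59) - 100742)*(j - 304318) = ((-3 + 2*(-309)) - 100742)*(825113/329369 - 304318) = ((-3 - 618) - 100742)*(-100232090229/329369) = (-621 - 100742)*(-100232090229/329369) = -101363*(-100232090229/329369) = 10159825361882127/329369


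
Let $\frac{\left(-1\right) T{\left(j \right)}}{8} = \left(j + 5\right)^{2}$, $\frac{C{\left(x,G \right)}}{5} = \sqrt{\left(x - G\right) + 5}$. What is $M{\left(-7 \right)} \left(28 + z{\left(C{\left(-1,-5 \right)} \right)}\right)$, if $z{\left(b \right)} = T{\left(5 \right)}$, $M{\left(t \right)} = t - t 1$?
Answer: $0$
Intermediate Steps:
$M{\left(t \right)} = 0$ ($M{\left(t \right)} = t - t = 0$)
$C{\left(x,G \right)} = 5 \sqrt{5 + x - G}$ ($C{\left(x,G \right)} = 5 \sqrt{\left(x - G\right) + 5} = 5 \sqrt{5 + x - G}$)
$T{\left(j \right)} = - 8 \left(5 + j\right)^{2}$ ($T{\left(j \right)} = - 8 \left(j + 5\right)^{2} = - 8 \left(5 + j\right)^{2}$)
$z{\left(b \right)} = -800$ ($z{\left(b \right)} = - 8 \left(5 + 5\right)^{2} = - 8 \cdot 10^{2} = \left(-8\right) 100 = -800$)
$M{\left(-7 \right)} \left(28 + z{\left(C{\left(-1,-5 \right)} \right)}\right) = 0 \left(28 - 800\right) = 0 \left(-772\right) = 0$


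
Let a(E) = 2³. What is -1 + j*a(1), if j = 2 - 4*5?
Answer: -145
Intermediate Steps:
a(E) = 8
j = -18 (j = 2 - 20 = -18)
-1 + j*a(1) = -1 - 18*8 = -1 - 144 = -145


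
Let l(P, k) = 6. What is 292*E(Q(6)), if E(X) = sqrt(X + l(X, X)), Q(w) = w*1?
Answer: 584*sqrt(3) ≈ 1011.5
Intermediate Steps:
Q(w) = w
E(X) = sqrt(6 + X) (E(X) = sqrt(X + 6) = sqrt(6 + X))
292*E(Q(6)) = 292*sqrt(6 + 6) = 292*sqrt(12) = 292*(2*sqrt(3)) = 584*sqrt(3)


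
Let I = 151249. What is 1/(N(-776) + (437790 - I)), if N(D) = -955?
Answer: 1/285586 ≈ 3.5016e-6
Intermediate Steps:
1/(N(-776) + (437790 - I)) = 1/(-955 + (437790 - 1*151249)) = 1/(-955 + (437790 - 151249)) = 1/(-955 + 286541) = 1/285586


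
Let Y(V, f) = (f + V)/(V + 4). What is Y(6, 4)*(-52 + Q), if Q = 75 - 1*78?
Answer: -55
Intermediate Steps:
Q = -3 (Q = 75 - 78 = -3)
Y(V, f) = (V + f)/(4 + V)
Y(6, 4)*(-52 + Q) = ((6 + 4)/(4 + 6))*(-52 - 3) = (10/10)*(-55) = ((⅒)*10)*(-55) = 1*(-55) = -55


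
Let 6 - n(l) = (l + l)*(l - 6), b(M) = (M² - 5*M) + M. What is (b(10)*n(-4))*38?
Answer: -168720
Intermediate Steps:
b(M) = M² - 4*M
n(l) = 6 - 2*l*(-6 + l) (n(l) = 6 - (l + l)*(l - 6) = 6 - 2*l*(-6 + l))
(b(10)*n(-4))*38 = ((10*(-4 + 10))*(6 - 2*(-4)² + 12*(-4)))*38 = ((10*6)*(6 - 2*16 - 48))*38 = (60*(6 - 32 - 48))*38 = (60*(-74))*38 = -4440*38 = -168720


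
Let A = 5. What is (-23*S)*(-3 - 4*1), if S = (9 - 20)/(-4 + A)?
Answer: -1771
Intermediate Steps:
S = -11 (S = (9 - 20)/(-4 + 5) = -11/1 = -11*1 = -11)
(-23*S)*(-3 - 4*1) = (-23*(-11))*(-3 - 4*1) = 253*(-3 - 4) = 253*(-7) = -1771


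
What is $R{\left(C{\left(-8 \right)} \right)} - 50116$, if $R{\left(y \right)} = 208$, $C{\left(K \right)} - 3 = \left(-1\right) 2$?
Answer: $-49908$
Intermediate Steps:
$C{\left(K \right)} = 1$ ($C{\left(K \right)} = 3 - 2 = 1$)
$R{\left(C{\left(-8 \right)} \right)} - 50116 = 208 - 50116 = -49908$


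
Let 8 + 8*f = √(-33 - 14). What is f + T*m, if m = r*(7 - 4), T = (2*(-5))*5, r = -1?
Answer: 149 + I*√47/8 ≈ 149.0 + 0.85696*I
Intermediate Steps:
f = -1 + I*√47/8 (f = -1 + √(-33 - 14)/8 = -1 + √(-47)/8 = -1 + (I*√47)/8 = -1 + I*√47/8 ≈ -1.0 + 0.85696*I)
T = -50 (T = -10*5 = -50)
m = -3 (m = -(7 - 4) = -1*3 = -3)
f + T*m = (-1 + I*√47/8) - 50*(-3) = (-1 + I*√47/8) + 150 = 149 + I*√47/8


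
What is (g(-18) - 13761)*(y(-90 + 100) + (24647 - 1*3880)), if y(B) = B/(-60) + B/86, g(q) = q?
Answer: -24608710689/86 ≈ -2.8615e+8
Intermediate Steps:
y(B) = -13*B/2580 (y(B) = B*(-1/60) + B*(1/86) = -B/60 + B/86 = -13*B/2580)
(g(-18) - 13761)*(y(-90 + 100) + (24647 - 1*3880)) = (-18 - 13761)*(-13*(-90 + 100)/2580 + (24647 - 1*3880)) = -13779*(-13/2580*10 + (24647 - 3880)) = -13779*(-13/258 + 20767) = -13779*5357873/258 = -24608710689/86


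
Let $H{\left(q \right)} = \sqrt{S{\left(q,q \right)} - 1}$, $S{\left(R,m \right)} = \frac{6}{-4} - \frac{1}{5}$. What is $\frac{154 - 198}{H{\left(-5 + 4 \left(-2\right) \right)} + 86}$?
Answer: $- \frac{37840}{73987} + \frac{132 i \sqrt{30}}{73987} \approx -0.51144 + 0.0097719 i$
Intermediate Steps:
$S{\left(R,m \right)} = - \frac{17}{10}$ ($S{\left(R,m \right)} = 6 \left(- \frac{1}{4}\right) - \frac{1}{5} = - \frac{3}{2} - \frac{1}{5} = - \frac{17}{10}$)
$H{\left(q \right)} = \frac{3 i \sqrt{30}}{10}$ ($H{\left(q \right)} = \sqrt{- \frac{17}{10} - 1} = \sqrt{- \frac{27}{10}} = \frac{3 i \sqrt{30}}{10}$)
$\frac{154 - 198}{H{\left(-5 + 4 \left(-2\right) \right)} + 86} = \frac{154 - 198}{\frac{3 i \sqrt{30}}{10} + 86} = - \frac{44}{86 + \frac{3 i \sqrt{30}}{10}}$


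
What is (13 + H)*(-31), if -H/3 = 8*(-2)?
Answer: -1891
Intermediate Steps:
H = 48 (H = -24*(-2) = -3*(-16) = 48)
(13 + H)*(-31) = (13 + 48)*(-31) = 61*(-31) = -1891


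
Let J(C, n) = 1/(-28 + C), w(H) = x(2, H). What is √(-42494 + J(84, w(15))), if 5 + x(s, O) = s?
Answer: 129*I*√2002/28 ≈ 206.14*I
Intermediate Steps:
x(s, O) = -5 + s
w(H) = -3 (w(H) = -5 + 2 = -3)
√(-42494 + J(84, w(15))) = √(-42494 + 1/(-28 + 84)) = √(-42494 + 1/56) = √(-2379663/56) = 129*I*√2002/28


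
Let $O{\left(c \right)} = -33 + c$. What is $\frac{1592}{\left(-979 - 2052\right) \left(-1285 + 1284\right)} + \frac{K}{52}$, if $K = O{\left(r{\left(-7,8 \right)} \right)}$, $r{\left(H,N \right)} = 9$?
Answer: $\frac{2510}{39403} \approx 0.063701$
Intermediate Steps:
$K = -24$ ($K = -33 + 9 = -24$)
$\frac{1592}{\left(-979 - 2052\right) \left(-1285 + 1284\right)} + \frac{K}{52} = \frac{1592}{\left(-979 - 2052\right) \left(-1285 + 1284\right)} - \frac{24}{52} = \frac{1592}{\left(-3031\right) \left(-1\right)} - \frac{6}{13} = \frac{1592}{3031} - \frac{6}{13} = \frac{2510}{39403}$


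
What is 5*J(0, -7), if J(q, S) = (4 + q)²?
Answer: 80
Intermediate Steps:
5*J(0, -7) = 5*(4 + 0)² = 5*4² = 5*16 = 80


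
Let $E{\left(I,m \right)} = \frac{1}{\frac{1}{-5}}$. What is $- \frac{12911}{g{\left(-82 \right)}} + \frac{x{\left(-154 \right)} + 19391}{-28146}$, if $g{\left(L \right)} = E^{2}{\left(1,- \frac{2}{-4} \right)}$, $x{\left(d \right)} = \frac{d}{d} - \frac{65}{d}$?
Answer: $- \frac{56037183749}{108362100} \approx -517.13$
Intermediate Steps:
$x{\left(d \right)} = 1 - \frac{65}{d}$
$E{\left(I,m \right)} = -5$ ($E{\left(I,m \right)} = \frac{1}{- \frac{1}{5}} = -5$)
$g{\left(L \right)} = 25$ ($g{\left(L \right)} = \left(-5\right)^{2} = 25$)
$- \frac{12911}{g{\left(-82 \right)}} + \frac{x{\left(-154 \right)} + 19391}{-28146} = - \frac{12911}{25} + \frac{\frac{-65 - 154}{-154} + 19391}{-28146} = \left(-12911\right) \frac{1}{25} + \left(\left(- \frac{1}{154}\right) \left(-219\right) + 19391\right) \left(- \frac{1}{28146}\right) = - \frac{12911}{25} + \left(\frac{219}{154} + 19391\right) \left(- \frac{1}{28146}\right) = - \frac{12911}{25} + \frac{2986433}{154} \left(- \frac{1}{28146}\right) = - \frac{12911}{25} - \frac{2986433}{4334484} = - \frac{56037183749}{108362100}$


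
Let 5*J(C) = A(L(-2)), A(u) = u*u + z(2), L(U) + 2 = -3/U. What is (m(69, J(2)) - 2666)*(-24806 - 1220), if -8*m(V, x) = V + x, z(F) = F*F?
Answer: 5569004441/80 ≈ 6.9613e+7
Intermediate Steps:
L(U) = -2 - 3/U
z(F) = F**2
A(u) = 4 + u**2 (A(u) = u*u + 2**2 = u**2 + 4 = 4 + u**2)
J(C) = 17/20 (J(C) = (4 + (-2 - 3/(-2))**2)/5 = (4 + (-2 - 3*(-1/2))**2)/5 = (4 + (-2 + 3/2)**2)/5 = (4 + (-1/2)**2)/5 = (4 + 1/4)/5 = (1/5)*(17/4) = 17/20)
m(V, x) = -V/8 - x/8 (m(V, x) = -(V + x)/8 = -V/8 - x/8)
(m(69, J(2)) - 2666)*(-24806 - 1220) = ((-1/8*69 - 1/8*17/20) - 2666)*(-24806 - 1220) = ((-69/8 - 17/160) - 2666)*(-26026) = (-1397/160 - 2666)*(-26026) = -427957/160*(-26026) = 5569004441/80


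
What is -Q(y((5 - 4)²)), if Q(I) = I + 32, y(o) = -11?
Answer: -21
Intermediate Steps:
Q(I) = 32 + I
-Q(y((5 - 4)²)) = -(32 - 11) = -1*21 = -21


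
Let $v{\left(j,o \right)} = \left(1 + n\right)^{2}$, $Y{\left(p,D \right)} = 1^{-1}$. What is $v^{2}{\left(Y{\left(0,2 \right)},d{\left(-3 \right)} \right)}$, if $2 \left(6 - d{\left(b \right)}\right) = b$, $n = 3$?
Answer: $256$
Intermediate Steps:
$Y{\left(p,D \right)} = 1$
$d{\left(b \right)} = 6 - \frac{b}{2}$
$v{\left(j,o \right)} = 16$ ($v{\left(j,o \right)} = \left(1 + 3\right)^{2} = 4^{2} = 16$)
$v^{2}{\left(Y{\left(0,2 \right)},d{\left(-3 \right)} \right)} = 16^{2} = 256$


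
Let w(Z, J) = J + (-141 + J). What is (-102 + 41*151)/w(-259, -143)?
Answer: -6089/427 ≈ -14.260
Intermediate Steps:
w(Z, J) = -141 + 2*J
(-102 + 41*151)/w(-259, -143) = (-102 + 41*151)/(-141 + 2*(-143)) = (-102 + 6191)/(-141 - 286) = 6089/(-427) = 6089*(-1/427) = -6089/427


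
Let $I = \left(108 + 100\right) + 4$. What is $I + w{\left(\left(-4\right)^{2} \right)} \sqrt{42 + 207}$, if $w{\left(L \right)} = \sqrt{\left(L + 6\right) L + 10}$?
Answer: $212 + \sqrt{90138} \approx 512.23$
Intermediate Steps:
$I = 212$ ($I = 208 + 4 = 212$)
$w{\left(L \right)} = \sqrt{10 + L \left(6 + L\right)}$ ($w{\left(L \right)} = \sqrt{\left(6 + L\right) L + 10} = \sqrt{L \left(6 + L\right) + 10} = \sqrt{10 + L \left(6 + L\right)}$)
$I + w{\left(\left(-4\right)^{2} \right)} \sqrt{42 + 207} = 212 + \sqrt{10 + \left(\left(-4\right)^{2}\right)^{2} + 6 \left(-4\right)^{2}} \sqrt{42 + 207} = 212 + \sqrt{10 + 16^{2} + 6 \cdot 16} \sqrt{249} = 212 + \sqrt{10 + 256 + 96} \sqrt{249} = 212 + \sqrt{362} \sqrt{249} = 212 + \sqrt{90138}$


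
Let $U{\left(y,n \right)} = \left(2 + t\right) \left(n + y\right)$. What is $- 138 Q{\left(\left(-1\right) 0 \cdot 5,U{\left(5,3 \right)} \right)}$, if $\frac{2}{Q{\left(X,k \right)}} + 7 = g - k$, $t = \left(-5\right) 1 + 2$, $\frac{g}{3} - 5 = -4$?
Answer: $-69$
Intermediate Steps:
$g = 3$ ($g = 15 + 3 \left(-4\right) = 15 - 12 = 3$)
$t = -3$ ($t = -5 + 2 = -3$)
$U{\left(y,n \right)} = - n - y$ ($U{\left(y,n \right)} = \left(2 - 3\right) \left(n + y\right) = - (n + y) = - n - y$)
$Q{\left(X,k \right)} = \frac{2}{-4 - k}$ ($Q{\left(X,k \right)} = \frac{2}{-7 - \left(-3 + k\right)} = \frac{2}{-4 - k}$)
$- 138 Q{\left(\left(-1\right) 0 \cdot 5,U{\left(5,3 \right)} \right)} = - 138 \left(- \frac{2}{4 - 8}\right) = - 138 \left(- \frac{2}{-4}\right) = - 138 \left(\left(-2\right) \left(- \frac{1}{4}\right)\right) = \left(-138\right) \frac{1}{2} = -69$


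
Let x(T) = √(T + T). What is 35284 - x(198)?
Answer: 35284 - 6*√11 ≈ 35264.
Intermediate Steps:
x(T) = √2*√T (x(T) = √(2*T) = √2*√T)
35284 - x(198) = 35284 - √2*√198 = 35284 - √2*3*√22 = 35284 - 6*√11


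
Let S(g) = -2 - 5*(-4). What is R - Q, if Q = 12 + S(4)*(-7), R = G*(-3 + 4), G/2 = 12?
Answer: 138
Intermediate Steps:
S(g) = 18 (S(g) = -2 + 20 = 18)
G = 24 (G = 2*12 = 24)
R = 24 (R = 24*(-3 + 4) = 24*1 = 24)
Q = -114 (Q = 12 + 18*(-7) = 12 - 126 = -114)
R - Q = 24 - 1*(-114) = 24 + 114 = 138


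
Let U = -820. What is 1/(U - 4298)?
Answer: -1/5118 ≈ -0.00019539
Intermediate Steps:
1/(U - 4298) = 1/(-820 - 4298) = 1/(-5118) = -1/5118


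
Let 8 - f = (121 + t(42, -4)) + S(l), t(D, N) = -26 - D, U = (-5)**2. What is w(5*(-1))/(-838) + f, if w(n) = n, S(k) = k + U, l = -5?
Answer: -54465/838 ≈ -64.994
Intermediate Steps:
U = 25
S(k) = 25 + k (S(k) = k + 25 = 25 + k)
f = -65 (f = 8 - ((121 + (-26 - 1*42)) + (25 - 5)) = 8 - ((121 + (-26 - 42)) + 20) = 8 - ((121 - 68) + 20) = 8 - (53 + 20) = 8 - 1*73 = 8 - 73 = -65)
w(5*(-1))/(-838) + f = (5*(-1))/(-838) - 65 = -5*(-1/838) - 65 = 5/838 - 65 = -54465/838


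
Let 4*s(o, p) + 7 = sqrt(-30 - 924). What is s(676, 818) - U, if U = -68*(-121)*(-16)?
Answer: 526585/4 + 3*I*sqrt(106)/4 ≈ 1.3165e+5 + 7.7217*I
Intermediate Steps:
s(o, p) = -7/4 + 3*I*sqrt(106)/4 (s(o, p) = -7/4 + sqrt(-30 - 924)/4 = -7/4 + sqrt(-954)/4 = -7/4 + (3*I*sqrt(106))/4 = -7/4 + 3*I*sqrt(106)/4)
U = -131648 (U = 8228*(-16) = -131648)
s(676, 818) - U = (-7/4 + 3*I*sqrt(106)/4) - 1*(-131648) = (-7/4 + 3*I*sqrt(106)/4) + 131648 = 526585/4 + 3*I*sqrt(106)/4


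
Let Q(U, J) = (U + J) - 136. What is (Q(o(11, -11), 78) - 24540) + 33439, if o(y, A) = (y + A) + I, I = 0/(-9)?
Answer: 8841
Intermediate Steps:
I = 0 (I = 0*(-⅑) = 0)
o(y, A) = A + y (o(y, A) = (y + A) + 0 = (A + y) + 0 = A + y)
Q(U, J) = -136 + J + U (Q(U, J) = (J + U) - 136 = -136 + J + U)
(Q(o(11, -11), 78) - 24540) + 33439 = ((-136 + 78 + (-11 + 11)) - 24540) + 33439 = ((-136 + 78 + 0) - 24540) + 33439 = (-58 - 24540) + 33439 = -24598 + 33439 = 8841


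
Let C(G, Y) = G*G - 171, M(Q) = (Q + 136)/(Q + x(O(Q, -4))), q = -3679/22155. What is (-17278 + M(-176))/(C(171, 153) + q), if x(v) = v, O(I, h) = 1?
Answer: -382789026/644042171 ≈ -0.59435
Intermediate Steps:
q = -3679/22155 (q = -3679*1/22155 = -3679/22155 ≈ -0.16606)
M(Q) = (136 + Q)/(1 + Q) (M(Q) = (Q + 136)/(Q + 1) = (136 + Q)/(1 + Q))
C(G, Y) = -171 + G² (C(G, Y) = G² - 171 = -171 + G²)
(-17278 + M(-176))/(C(171, 153) + q) = (-17278 + (136 - 176)/(1 - 176))/((-171 + 171²) - 3679/22155) = (-17278 - 40/(-175))/((-171 + 29241) - 3679/22155) = (-17278 - 1/175*(-40))/(29070 - 3679/22155) = (-17278 + 8/35)/(644042171/22155) = -604722/35*22155/644042171 = -382789026/644042171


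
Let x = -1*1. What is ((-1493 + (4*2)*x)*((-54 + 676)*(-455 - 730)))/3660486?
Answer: 184390345/610081 ≈ 302.24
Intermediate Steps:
x = -1
((-1493 + (4*2)*x)*((-54 + 676)*(-455 - 730)))/3660486 = ((-1493 + (4*2)*(-1))*((-54 + 676)*(-455 - 730)))/3660486 = ((-1493 + 8*(-1))*(622*(-1185)))*(1/3660486) = ((-1493 - 8)*(-737070))*(1/3660486) = -1501*(-737070)*(1/3660486) = 1106342070*(1/3660486) = 184390345/610081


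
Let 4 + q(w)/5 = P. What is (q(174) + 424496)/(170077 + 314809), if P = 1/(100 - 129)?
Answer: 12309799/14061694 ≈ 0.87541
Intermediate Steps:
P = -1/29 (P = 1/(-29) = -1/29 ≈ -0.034483)
q(w) = -585/29 (q(w) = -20 + 5*(-1/29) = -20 - 5/29 = -585/29)
(q(174) + 424496)/(170077 + 314809) = (-585/29 + 424496)/(170077 + 314809) = (12309799/29)/484886 = (12309799/29)*(1/484886) = 12309799/14061694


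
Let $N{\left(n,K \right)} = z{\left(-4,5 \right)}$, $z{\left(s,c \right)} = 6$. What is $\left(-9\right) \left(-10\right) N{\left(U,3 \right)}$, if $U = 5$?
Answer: $540$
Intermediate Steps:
$N{\left(n,K \right)} = 6$
$\left(-9\right) \left(-10\right) N{\left(U,3 \right)} = \left(-9\right) \left(-10\right) 6 = 90 \cdot 6 = 540$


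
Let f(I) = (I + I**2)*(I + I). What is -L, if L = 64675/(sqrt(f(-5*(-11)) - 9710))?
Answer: -12935*sqrt(329090)/65818 ≈ -112.74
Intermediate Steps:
f(I) = 2*I*(I + I**2) (f(I) = (I + I**2)*(2*I) = 2*I*(I + I**2))
L = 12935*sqrt(329090)/65818 (L = 64675/(sqrt(2*(-5*(-11))**2*(1 - 5*(-11)) - 9710)) = 64675/(sqrt(2*55**2*(1 + 55) - 9710)) = 64675/(sqrt(2*3025*56 - 9710)) = 64675/(sqrt(338800 - 9710)) = 64675/(sqrt(329090)) = 64675*(sqrt(329090)/329090) = 12935*sqrt(329090)/65818 ≈ 112.74)
-L = -12935*sqrt(329090)/65818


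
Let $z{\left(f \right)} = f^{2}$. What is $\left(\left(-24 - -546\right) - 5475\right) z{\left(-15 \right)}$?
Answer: $-1114425$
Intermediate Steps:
$\left(\left(-24 - -546\right) - 5475\right) z{\left(-15 \right)} = \left(\left(-24 - -546\right) - 5475\right) \left(-15\right)^{2} = \left(\left(-24 + 546\right) - 5475\right) 225 = \left(522 - 5475\right) 225 = \left(-4953\right) 225 = -1114425$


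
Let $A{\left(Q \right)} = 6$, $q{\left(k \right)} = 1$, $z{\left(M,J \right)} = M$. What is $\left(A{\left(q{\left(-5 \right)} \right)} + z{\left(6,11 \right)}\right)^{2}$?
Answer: $144$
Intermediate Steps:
$\left(A{\left(q{\left(-5 \right)} \right)} + z{\left(6,11 \right)}\right)^{2} = \left(6 + 6\right)^{2} = 12^{2} = 144$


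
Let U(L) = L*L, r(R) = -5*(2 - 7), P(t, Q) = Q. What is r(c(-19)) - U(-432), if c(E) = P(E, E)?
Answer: -186599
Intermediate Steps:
c(E) = E
r(R) = 25 (r(R) = -5*(-5) = 25)
U(L) = L²
r(c(-19)) - U(-432) = 25 - 1*(-432)² = 25 - 1*186624 = 25 - 186624 = -186599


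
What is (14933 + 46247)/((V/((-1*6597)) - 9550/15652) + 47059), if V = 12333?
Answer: 210573900264/161962651631 ≈ 1.3001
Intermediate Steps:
(14933 + 46247)/((V/((-1*6597)) - 9550/15652) + 47059) = (14933 + 46247)/((12333/((-1*6597)) - 9550/15652) + 47059) = 61180/((12333/(-6597) - 9550*1/15652) + 47059) = 61180/((12333*(-1/6597) - 4775/7826) + 47059) = 61180/((-4111/2199 - 4775/7826) + 47059) = 61180/(-42672911/17209374 + 47059) = 61180/(809813258155/17209374) = 61180*(17209374/809813258155) = 210573900264/161962651631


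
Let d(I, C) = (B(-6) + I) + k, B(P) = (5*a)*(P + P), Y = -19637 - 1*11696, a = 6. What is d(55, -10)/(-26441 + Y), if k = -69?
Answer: 187/28887 ≈ 0.0064735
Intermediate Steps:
Y = -31333 (Y = -19637 - 11696 = -31333)
B(P) = 60*P (B(P) = (5*6)*(P + P) = 30*(2*P) = 60*P)
d(I, C) = -429 + I (d(I, C) = (60*(-6) + I) - 69 = (-360 + I) - 69 = -429 + I)
d(55, -10)/(-26441 + Y) = (-429 + 55)/(-26441 - 31333) = -374/(-57774) = -374*(-1/57774) = 187/28887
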